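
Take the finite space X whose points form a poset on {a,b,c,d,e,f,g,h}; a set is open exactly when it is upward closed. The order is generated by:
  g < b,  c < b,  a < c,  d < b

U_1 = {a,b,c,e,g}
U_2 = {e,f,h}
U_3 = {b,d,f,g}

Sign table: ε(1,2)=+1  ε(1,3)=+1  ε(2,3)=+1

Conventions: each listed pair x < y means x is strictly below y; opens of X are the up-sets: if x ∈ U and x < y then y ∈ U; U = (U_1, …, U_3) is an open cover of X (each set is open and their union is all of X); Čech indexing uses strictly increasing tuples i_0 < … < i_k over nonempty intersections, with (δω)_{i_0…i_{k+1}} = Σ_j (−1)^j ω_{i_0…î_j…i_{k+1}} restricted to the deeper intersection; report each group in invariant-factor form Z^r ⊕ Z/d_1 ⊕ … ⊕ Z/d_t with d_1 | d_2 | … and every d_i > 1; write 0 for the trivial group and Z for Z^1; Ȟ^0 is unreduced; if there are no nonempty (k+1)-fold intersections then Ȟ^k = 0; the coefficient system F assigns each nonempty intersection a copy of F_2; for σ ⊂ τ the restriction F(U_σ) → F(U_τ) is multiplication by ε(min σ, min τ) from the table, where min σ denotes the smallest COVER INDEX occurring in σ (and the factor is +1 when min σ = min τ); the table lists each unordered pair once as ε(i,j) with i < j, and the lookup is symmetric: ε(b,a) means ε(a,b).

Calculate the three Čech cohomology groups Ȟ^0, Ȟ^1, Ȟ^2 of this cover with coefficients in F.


nerve simplices:
  U12={e} U13={b,g} U23={f}
C dims 3,3; δ0: rk_F2 2
degree 0: 3−2−0 = 1 → Ȟ^0 ≅ Z/2
degree 1: 3−0−2 = 1 → Ȟ^1 ≅ Z/2
degree 2: 0−0−0 = 0 → Ȟ^2 ≅ 0

Ȟ^0(U;F) ≅ Z/2, Ȟ^1(U;F) ≅ Z/2, Ȟ^2(U;F) ≅ 0


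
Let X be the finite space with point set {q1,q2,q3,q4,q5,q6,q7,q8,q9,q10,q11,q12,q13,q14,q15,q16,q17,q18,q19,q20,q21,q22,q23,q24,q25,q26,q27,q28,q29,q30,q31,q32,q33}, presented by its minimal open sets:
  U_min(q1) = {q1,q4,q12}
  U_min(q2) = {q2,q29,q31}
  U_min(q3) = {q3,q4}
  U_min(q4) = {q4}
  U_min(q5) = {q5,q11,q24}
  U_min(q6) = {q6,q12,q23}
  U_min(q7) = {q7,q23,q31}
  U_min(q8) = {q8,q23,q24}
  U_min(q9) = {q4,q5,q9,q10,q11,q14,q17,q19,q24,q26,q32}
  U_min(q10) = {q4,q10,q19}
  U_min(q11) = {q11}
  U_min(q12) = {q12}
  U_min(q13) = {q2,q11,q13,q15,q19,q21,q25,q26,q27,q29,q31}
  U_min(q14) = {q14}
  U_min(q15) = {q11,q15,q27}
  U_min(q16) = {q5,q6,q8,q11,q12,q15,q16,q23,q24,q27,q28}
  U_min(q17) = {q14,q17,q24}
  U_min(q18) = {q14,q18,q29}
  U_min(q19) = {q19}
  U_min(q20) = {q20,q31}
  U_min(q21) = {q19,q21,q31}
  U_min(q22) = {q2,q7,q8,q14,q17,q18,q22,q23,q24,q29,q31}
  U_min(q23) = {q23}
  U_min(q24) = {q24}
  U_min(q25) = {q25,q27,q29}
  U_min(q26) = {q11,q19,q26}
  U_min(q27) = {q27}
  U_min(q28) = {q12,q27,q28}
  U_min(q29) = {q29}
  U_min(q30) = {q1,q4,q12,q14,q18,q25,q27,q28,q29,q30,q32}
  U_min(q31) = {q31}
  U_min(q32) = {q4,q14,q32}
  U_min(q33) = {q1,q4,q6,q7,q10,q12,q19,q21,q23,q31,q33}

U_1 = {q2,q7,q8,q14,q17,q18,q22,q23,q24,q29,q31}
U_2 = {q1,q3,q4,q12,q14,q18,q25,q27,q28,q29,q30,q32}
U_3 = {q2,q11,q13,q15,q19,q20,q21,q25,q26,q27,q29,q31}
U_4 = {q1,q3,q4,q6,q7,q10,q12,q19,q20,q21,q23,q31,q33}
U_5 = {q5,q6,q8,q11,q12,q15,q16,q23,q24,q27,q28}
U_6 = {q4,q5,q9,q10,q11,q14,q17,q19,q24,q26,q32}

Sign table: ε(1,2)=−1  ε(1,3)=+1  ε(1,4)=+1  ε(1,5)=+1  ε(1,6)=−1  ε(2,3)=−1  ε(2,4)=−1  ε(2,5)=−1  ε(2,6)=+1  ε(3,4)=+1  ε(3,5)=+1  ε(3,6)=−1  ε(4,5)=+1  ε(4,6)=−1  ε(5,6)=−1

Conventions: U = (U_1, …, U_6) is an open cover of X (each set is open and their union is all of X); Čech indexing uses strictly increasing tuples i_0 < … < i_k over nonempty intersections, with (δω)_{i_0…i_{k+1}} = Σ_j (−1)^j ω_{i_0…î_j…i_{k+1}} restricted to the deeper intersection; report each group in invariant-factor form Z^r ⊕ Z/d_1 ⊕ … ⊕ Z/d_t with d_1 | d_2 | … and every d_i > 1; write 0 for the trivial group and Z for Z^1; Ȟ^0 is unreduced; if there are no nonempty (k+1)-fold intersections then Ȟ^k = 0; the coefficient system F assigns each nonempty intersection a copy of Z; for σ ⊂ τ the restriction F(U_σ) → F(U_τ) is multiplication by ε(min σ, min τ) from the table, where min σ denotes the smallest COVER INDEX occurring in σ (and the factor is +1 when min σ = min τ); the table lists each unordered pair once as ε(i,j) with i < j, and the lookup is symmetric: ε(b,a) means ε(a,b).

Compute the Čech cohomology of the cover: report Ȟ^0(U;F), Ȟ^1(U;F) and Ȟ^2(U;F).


nerve of the cover:
  U12={q14,q18,q29} U13={q2,q29,q31} U14={q7,q23,q31} U15={q8,q23,q24} U16={q14,q17,q24} U23={q25,q27,q29} U24={q1,q3,q4,q12} U25={q12,q27,q28} U26={q4,q14,q32} U34={q19,q20,q21,q31} U35={q11,q15,q27} U36={q11,q19,q26} U45={q6,q12,q23} U46={q4,q10,q19} U56={q5,q11,q24}
  U123={q29} U126={q14} U134={q31} U145={q23} U156={q24} U235={q27} U245={q12} U246={q4} U346={q19} U356={q11}
C dims 6,15,10; δ0: rk 5, SNF 1^5; δ1: rk 10, SNF 1^9·2
Ȟ^0 = (6 − 5) − 0 = 1, so Ȟ^0 ≅ Z
Ȟ^1 = (15 − 10) − 5 = 0, so Ȟ^1 ≅ 0
Ȟ^2 = (10 − 0) − 10 = 0 plus torsion [2], so Ȟ^2 ≅ Z/2

Ȟ^0 ≅ Z, Ȟ^1 ≅ 0 and Ȟ^2 ≅ Z/2


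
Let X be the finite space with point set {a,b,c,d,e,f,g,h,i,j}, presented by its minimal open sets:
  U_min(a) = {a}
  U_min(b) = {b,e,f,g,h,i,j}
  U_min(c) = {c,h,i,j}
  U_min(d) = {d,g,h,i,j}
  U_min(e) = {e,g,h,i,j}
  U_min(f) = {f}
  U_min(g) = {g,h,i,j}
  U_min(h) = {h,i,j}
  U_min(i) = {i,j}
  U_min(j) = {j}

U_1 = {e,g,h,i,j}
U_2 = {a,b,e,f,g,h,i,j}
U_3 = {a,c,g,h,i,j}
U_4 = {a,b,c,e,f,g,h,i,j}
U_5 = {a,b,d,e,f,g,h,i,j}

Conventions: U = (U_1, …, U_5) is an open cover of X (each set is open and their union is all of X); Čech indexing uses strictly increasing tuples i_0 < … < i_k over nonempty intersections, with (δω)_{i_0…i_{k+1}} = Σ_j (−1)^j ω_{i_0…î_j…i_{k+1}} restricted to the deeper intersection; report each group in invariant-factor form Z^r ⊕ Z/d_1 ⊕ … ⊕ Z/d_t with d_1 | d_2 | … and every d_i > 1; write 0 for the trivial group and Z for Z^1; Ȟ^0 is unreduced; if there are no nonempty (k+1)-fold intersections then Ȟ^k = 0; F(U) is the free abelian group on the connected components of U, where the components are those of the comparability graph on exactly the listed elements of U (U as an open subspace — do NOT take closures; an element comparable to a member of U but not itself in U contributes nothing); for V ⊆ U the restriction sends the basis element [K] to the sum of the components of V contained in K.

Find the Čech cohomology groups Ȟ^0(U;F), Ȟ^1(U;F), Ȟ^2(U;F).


intersection data:
  U12={e,g,h,i,j} U13={g,h,i,j} U14={e,g,h,i,j} U15={e,g,h,i,j} U23={a,g,h,i,j} U24={a,b,e,f,g,h,i,j} U25={a,b,e,f,g,h,i,j} U34={a,c,g,h,i,j} U35={a,g,h,i,j} U45={a,b,e,f,g,h,i,j}
  U123={g,h,i,j} U124={e,g,h,i,j} U125={e,g,h,i,j} U134={g,h,i,j} U135={g,h,i,j} U145={e,g,h,i,j} U234={a,g,h,i,j} U235={a,g,h,i,j} U245={a,b,e,f,g,h,i,j} U345={a,g,h,i,j}
  U1234={g,h,i,j} U1235={g,h,i,j} U1245={e,g,h,i,j} U1345={g,h,i,j} U2345={a,g,h,i,j}
  U12345={g,h,i,j}
components per intersection:
  U1: {e,g,h,i,j}
  U2: {a} {b,e,f,g,h,i,j}
  U3: {a} {c,g,h,i,j}
  U4: {a} {b,c,e,f,g,h,i,j}
  U5: {a} {b,d,e,f,g,h,i,j}
  U12: {e,g,h,i,j}
  U13: {g,h,i,j}
  U14: {e,g,h,i,j}
  U15: {e,g,h,i,j}
  U23: {a} {g,h,i,j}
  U24: {a} {b,e,f,g,h,i,j}
  U25: {a} {b,e,f,g,h,i,j}
  U34: {a} {c,g,h,i,j}
  U35: {a} {g,h,i,j}
  U45: {a} {b,e,f,g,h,i,j}
  U123: {g,h,i,j}
  U124: {e,g,h,i,j}
  U125: {e,g,h,i,j}
  U134: {g,h,i,j}
  U135: {g,h,i,j}
  U145: {e,g,h,i,j}
  U234: {a} {g,h,i,j}
  U235: {a} {g,h,i,j}
  U245: {a} {b,e,f,g,h,i,j}
  U345: {a} {g,h,i,j}
  U1234: {g,h,i,j}
  U1235: {g,h,i,j}
  U1245: {e,g,h,i,j}
  U1345: {g,h,i,j}
  U2345: {a} {g,h,i,j}
  U12345: {g,h,i,j}
C dims 9,16,14,6; δ0: rk 7, SNF 1^7; δ1: rk 9, SNF 1^9; δ2: rk 5, SNF 1^5
Ȟ^0 = (9 − 7) − 0 = 2, so Ȟ^0 ≅ Z^2
Ȟ^1 = (16 − 9) − 7 = 0, so Ȟ^1 ≅ 0
Ȟ^2 = (14 − 5) − 9 = 0, so Ȟ^2 ≅ 0

Ȟ^0 = Z^2,  Ȟ^1 = 0,  Ȟ^2 = 0


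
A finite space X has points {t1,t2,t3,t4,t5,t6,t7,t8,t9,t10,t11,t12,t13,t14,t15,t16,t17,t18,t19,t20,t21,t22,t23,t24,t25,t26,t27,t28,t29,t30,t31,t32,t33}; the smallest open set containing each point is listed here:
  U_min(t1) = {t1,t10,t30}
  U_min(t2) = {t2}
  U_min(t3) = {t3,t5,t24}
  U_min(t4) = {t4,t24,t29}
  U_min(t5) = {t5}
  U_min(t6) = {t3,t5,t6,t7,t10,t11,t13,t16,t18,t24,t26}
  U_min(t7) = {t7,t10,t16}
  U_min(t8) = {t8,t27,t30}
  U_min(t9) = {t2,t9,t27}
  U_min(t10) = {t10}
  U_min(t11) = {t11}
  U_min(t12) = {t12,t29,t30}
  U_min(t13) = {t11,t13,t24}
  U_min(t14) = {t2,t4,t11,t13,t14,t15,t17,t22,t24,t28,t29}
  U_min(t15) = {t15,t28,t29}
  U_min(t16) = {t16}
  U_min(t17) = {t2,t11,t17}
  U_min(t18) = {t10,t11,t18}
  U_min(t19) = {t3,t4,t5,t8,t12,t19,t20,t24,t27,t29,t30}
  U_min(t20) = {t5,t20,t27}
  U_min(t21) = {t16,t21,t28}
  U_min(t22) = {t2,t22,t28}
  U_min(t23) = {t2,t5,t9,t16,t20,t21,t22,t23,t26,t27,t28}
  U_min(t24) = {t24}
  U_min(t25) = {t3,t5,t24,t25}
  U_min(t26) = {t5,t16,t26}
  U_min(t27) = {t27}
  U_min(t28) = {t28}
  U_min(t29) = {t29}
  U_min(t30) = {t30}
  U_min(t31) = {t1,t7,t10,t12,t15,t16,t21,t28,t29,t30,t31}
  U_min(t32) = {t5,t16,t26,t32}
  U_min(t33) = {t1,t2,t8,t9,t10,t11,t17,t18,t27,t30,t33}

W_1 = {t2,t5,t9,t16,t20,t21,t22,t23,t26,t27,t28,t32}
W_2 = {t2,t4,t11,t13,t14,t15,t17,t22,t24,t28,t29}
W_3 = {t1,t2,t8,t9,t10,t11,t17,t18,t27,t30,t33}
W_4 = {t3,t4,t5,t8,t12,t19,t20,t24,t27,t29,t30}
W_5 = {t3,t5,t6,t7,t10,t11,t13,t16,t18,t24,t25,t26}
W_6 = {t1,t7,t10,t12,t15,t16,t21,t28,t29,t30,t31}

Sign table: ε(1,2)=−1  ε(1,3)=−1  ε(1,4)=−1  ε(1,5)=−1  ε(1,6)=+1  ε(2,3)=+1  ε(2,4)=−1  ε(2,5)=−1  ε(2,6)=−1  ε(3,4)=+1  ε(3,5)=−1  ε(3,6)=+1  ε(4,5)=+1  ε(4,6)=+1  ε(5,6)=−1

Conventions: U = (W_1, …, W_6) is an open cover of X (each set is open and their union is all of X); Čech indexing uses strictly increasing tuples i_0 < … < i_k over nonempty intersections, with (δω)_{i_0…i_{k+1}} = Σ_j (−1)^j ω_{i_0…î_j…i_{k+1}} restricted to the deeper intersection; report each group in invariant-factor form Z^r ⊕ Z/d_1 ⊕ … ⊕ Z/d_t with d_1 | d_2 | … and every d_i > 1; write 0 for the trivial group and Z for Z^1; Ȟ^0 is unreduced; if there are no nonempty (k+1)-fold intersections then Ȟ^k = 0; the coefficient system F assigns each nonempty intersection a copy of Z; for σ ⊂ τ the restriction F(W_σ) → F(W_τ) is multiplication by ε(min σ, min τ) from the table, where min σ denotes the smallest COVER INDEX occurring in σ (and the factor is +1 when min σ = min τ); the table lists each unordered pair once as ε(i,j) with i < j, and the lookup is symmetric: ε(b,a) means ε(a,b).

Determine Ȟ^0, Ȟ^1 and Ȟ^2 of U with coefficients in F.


Ȟ^0 = 0; Ȟ^1 = Z/2; Ȟ^2 = Z

intersection data:
  W12={t2,t22,t28} W13={t2,t9,t27} W14={t5,t20,t27} W15={t5,t16,t26} W16={t16,t21,t28} W23={t2,t11,t17} W24={t4,t24,t29} W25={t11,t13,t24} W26={t15,t28,t29} W34={t8,t27,t30} W35={t10,t11,t18} W36={t1,t10,t30} W45={t3,t5,t24} W46={t12,t29,t30} W56={t7,t10,t16}
  W123={t2} W126={t28} W134={t27} W145={t5} W156={t16} W235={t11} W245={t24} W246={t29} W346={t30} W356={t10}
C dims 6,15,10; δ0: rk 6, SNF 1^5·2; δ1: rk 9, SNF 1^9
Ȟ^0 = (6 − 6) − 0 = 0, so Ȟ^0 ≅ 0
Ȟ^1 = (15 − 9) − 6 = 0 plus torsion [2], so Ȟ^1 ≅ Z/2
Ȟ^2 = (10 − 0) − 9 = 1, so Ȟ^2 ≅ Z


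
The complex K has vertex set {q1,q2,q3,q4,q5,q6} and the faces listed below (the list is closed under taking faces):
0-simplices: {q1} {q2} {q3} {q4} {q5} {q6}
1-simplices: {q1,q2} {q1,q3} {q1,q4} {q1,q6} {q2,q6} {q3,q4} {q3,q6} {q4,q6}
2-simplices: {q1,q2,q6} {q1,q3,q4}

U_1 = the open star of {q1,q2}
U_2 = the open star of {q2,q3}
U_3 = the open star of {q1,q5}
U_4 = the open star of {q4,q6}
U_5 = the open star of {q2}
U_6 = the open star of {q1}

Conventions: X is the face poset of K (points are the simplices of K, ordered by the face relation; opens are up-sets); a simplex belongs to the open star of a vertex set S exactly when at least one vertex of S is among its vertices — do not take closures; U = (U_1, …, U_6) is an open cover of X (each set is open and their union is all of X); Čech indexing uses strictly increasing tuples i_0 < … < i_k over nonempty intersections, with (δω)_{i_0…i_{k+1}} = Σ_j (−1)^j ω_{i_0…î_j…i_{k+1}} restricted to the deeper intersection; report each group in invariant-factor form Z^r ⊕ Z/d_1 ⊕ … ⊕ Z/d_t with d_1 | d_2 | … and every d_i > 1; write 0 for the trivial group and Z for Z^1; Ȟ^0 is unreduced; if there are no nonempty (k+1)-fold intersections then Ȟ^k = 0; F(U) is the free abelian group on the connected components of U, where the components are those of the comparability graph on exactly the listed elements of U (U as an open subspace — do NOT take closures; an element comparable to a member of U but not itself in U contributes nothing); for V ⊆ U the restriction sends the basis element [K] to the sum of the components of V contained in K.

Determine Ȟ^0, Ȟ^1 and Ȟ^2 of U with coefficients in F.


Ȟ^0(U;F) ≅ Z^2, Ȟ^1(U;F) ≅ Z^2 and Ȟ^2(U;F) ≅ 0

cover nerve:
  U1={{q1},{q2},{q1,q2},{q1,q3},{q1,q4},{q1,q6},{q2,q6},{q1,q2,q6},{q1,q3,q4}} U2={{q2},{q3},{q1,q2},{q1,q3},{q2,q6},{q3,q4},{q3,q6},{q1,q2,q6},{q1,q3,q4}} U3={{q1},{q5},{q1,q2},{q1,q3},{q1,q4},{q1,q6},{q1,q2,q6},{q1,q3,q4}} U4={{q4},{q6},{q1,q4},{q1,q6},{q2,q6},{q3,q4},{q3,q6},{q4,q6},{q1,q2,q6},{q1,q3,q4}} U5={{q2},{q1,q2},{q2,q6},{q1,q2,q6}} U6={{q1},{q1,q2},{q1,q3},{q1,q4},{q1,q6},{q1,q2,q6},{q1,q3,q4}}
  U12={{q2},{q1,q2},{q1,q3},{q2,q6},{q1,q2,q6},{q1,q3,q4}} U13={{q1},{q1,q2},{q1,q3},{q1,q4},{q1,q6},{q1,q2,q6},{q1,q3,q4}} U14={{q1,q4},{q1,q6},{q2,q6},{q1,q2,q6},{q1,q3,q4}} U15={{q2},{q1,q2},{q2,q6},{q1,q2,q6}} U16={{q1},{q1,q2},{q1,q3},{q1,q4},{q1,q6},{q1,q2,q6},{q1,q3,q4}} U23={{q1,q2},{q1,q3},{q1,q2,q6},{q1,q3,q4}} U24={{q2,q6},{q3,q4},{q3,q6},{q1,q2,q6},{q1,q3,q4}} U25={{q2},{q1,q2},{q2,q6},{q1,q2,q6}} U26={{q1,q2},{q1,q3},{q1,q2,q6},{q1,q3,q4}} U34={{q1,q4},{q1,q6},{q1,q2,q6},{q1,q3,q4}} U35={{q1,q2},{q1,q2,q6}} U36={{q1},{q1,q2},{q1,q3},{q1,q4},{q1,q6},{q1,q2,q6},{q1,q3,q4}} U45={{q2,q6},{q1,q2,q6}} U46={{q1,q4},{q1,q6},{q1,q2,q6},{q1,q3,q4}} U56={{q1,q2},{q1,q2,q6}}
  U123={{q1,q2},{q1,q3},{q1,q2,q6},{q1,q3,q4}} U124={{q2,q6},{q1,q2,q6},{q1,q3,q4}} U125={{q2},{q1,q2},{q2,q6},{q1,q2,q6}} U126={{q1,q2},{q1,q3},{q1,q2,q6},{q1,q3,q4}} U134={{q1,q4},{q1,q6},{q1,q2,q6},{q1,q3,q4}} U135={{q1,q2},{q1,q2,q6}} U136={{q1},{q1,q2},{q1,q3},{q1,q4},{q1,q6},{q1,q2,q6},{q1,q3,q4}} U145={{q2,q6},{q1,q2,q6}} U146={{q1,q4},{q1,q6},{q1,q2,q6},{q1,q3,q4}} U156={{q1,q2},{q1,q2,q6}} U234={{q1,q2,q6},{q1,q3,q4}} U235={{q1,q2},{q1,q2,q6}} U236={{q1,q2},{q1,q3},{q1,q2,q6},{q1,q3,q4}} U245={{q2,q6},{q1,q2,q6}} U246={{q1,q2,q6},{q1,q3,q4}} U256={{q1,q2},{q1,q2,q6}} U345={{q1,q2,q6}} U346={{q1,q4},{q1,q6},{q1,q2,q6},{q1,q3,q4}} U356={{q1,q2},{q1,q2,q6}} U456={{q1,q2,q6}}
  U1234={{q1,q2,q6},{q1,q3,q4}} U1235={{q1,q2},{q1,q2,q6}} U1236={{q1,q2},{q1,q3},{q1,q2,q6},{q1,q3,q4}} U1245={{q2,q6},{q1,q2,q6}} U1246={{q1,q2,q6},{q1,q3,q4}} U1256={{q1,q2},{q1,q2,q6}} U1345={{q1,q2,q6}} U1346={{q1,q4},{q1,q6},{q1,q2,q6},{q1,q3,q4}} U1356={{q1,q2},{q1,q2,q6}} U1456={{q1,q2,q6}} U2345={{q1,q2,q6}} U2346={{q1,q2,q6},{q1,q3,q4}} U2356={{q1,q2},{q1,q2,q6}} U2456={{q1,q2,q6}} U3456={{q1,q2,q6}}
  U12345={{q1,q2,q6}} U12346={{q1,q2,q6},{q1,q3,q4}} U12356={{q1,q2},{q1,q2,q6}} U12456={{q1,q2,q6}} U13456={{q1,q2,q6}} U23456={{q1,q2,q6}}
  U123456={{q1,q2,q6}}
components per intersection:
  U1: {{q1},{q2},{q1,q2},{q1,q3},{q1,q4},{q1,q6},{q2,q6},{q1,q2,q6},{q1,q3,q4}}
  U2: {{q2},{q1,q2},{q2,q6},{q1,q2,q6}} {{q3},{q1,q3},{q3,q4},{q3,q6},{q1,q3,q4}}
  U3: {{q1},{q1,q2},{q1,q3},{q1,q4},{q1,q6},{q1,q2,q6},{q1,q3,q4}} {{q5}}
  U4: {{q4},{q6},{q1,q4},{q1,q6},{q2,q6},{q3,q4},{q3,q6},{q4,q6},{q1,q2,q6},{q1,q3,q4}}
  U5: {{q2},{q1,q2},{q2,q6},{q1,q2,q6}}
  U6: {{q1},{q1,q2},{q1,q3},{q1,q4},{q1,q6},{q1,q2,q6},{q1,q3,q4}}
  U12: {{q2},{q1,q2},{q2,q6},{q1,q2,q6}} {{q1,q3},{q1,q3,q4}}
  U13: {{q1},{q1,q2},{q1,q3},{q1,q4},{q1,q6},{q1,q2,q6},{q1,q3,q4}}
  U14: {{q1,q4},{q1,q3,q4}} {{q1,q6},{q2,q6},{q1,q2,q6}}
  U15: {{q2},{q1,q2},{q2,q6},{q1,q2,q6}}
  U16: {{q1},{q1,q2},{q1,q3},{q1,q4},{q1,q6},{q1,q2,q6},{q1,q3,q4}}
  U23: {{q1,q2},{q1,q2,q6}} {{q1,q3},{q1,q3,q4}}
  U24: {{q2,q6},{q1,q2,q6}} {{q3,q4},{q1,q3,q4}} {{q3,q6}}
  U25: {{q2},{q1,q2},{q2,q6},{q1,q2,q6}}
  U26: {{q1,q2},{q1,q2,q6}} {{q1,q3},{q1,q3,q4}}
  U34: {{q1,q4},{q1,q3,q4}} {{q1,q6},{q1,q2,q6}}
  U35: {{q1,q2},{q1,q2,q6}}
  U36: {{q1},{q1,q2},{q1,q3},{q1,q4},{q1,q6},{q1,q2,q6},{q1,q3,q4}}
  U45: {{q2,q6},{q1,q2,q6}}
  U46: {{q1,q4},{q1,q3,q4}} {{q1,q6},{q1,q2,q6}}
  U56: {{q1,q2},{q1,q2,q6}}
  U123: {{q1,q2},{q1,q2,q6}} {{q1,q3},{q1,q3,q4}}
  U124: {{q2,q6},{q1,q2,q6}} {{q1,q3,q4}}
  U125: {{q2},{q1,q2},{q2,q6},{q1,q2,q6}}
  U126: {{q1,q2},{q1,q2,q6}} {{q1,q3},{q1,q3,q4}}
  U134: {{q1,q4},{q1,q3,q4}} {{q1,q6},{q1,q2,q6}}
  U135: {{q1,q2},{q1,q2,q6}}
  U136: {{q1},{q1,q2},{q1,q3},{q1,q4},{q1,q6},{q1,q2,q6},{q1,q3,q4}}
  U145: {{q2,q6},{q1,q2,q6}}
  U146: {{q1,q4},{q1,q3,q4}} {{q1,q6},{q1,q2,q6}}
  U156: {{q1,q2},{q1,q2,q6}}
  U234: {{q1,q2,q6}} {{q1,q3,q4}}
  U235: {{q1,q2},{q1,q2,q6}}
  U236: {{q1,q2},{q1,q2,q6}} {{q1,q3},{q1,q3,q4}}
  U245: {{q2,q6},{q1,q2,q6}}
  U246: {{q1,q2,q6}} {{q1,q3,q4}}
  U256: {{q1,q2},{q1,q2,q6}}
  U345: {{q1,q2,q6}}
  U346: {{q1,q4},{q1,q3,q4}} {{q1,q6},{q1,q2,q6}}
  U356: {{q1,q2},{q1,q2,q6}}
  U456: {{q1,q2,q6}}
  U1234: {{q1,q2,q6}} {{q1,q3,q4}}
  U1235: {{q1,q2},{q1,q2,q6}}
  U1236: {{q1,q2},{q1,q2,q6}} {{q1,q3},{q1,q3,q4}}
  U1245: {{q2,q6},{q1,q2,q6}}
  U1246: {{q1,q2,q6}} {{q1,q3,q4}}
  U1256: {{q1,q2},{q1,q2,q6}}
  U1345: {{q1,q2,q6}}
  U1346: {{q1,q4},{q1,q3,q4}} {{q1,q6},{q1,q2,q6}}
  U1356: {{q1,q2},{q1,q2,q6}}
  U1456: {{q1,q2,q6}}
  U2345: {{q1,q2,q6}}
  U2346: {{q1,q2,q6}} {{q1,q3,q4}}
  U2356: {{q1,q2},{q1,q2,q6}}
  U2456: {{q1,q2,q6}}
  U3456: {{q1,q2,q6}}
  U12345: {{q1,q2,q6}}
  U12346: {{q1,q2,q6}} {{q1,q3,q4}}
  U12356: {{q1,q2},{q1,q2,q6}}
  U12456: {{q1,q2,q6}}
  U13456: {{q1,q2,q6}}
  U23456: {{q1,q2,q6}}
  U123456: {{q1,q2,q6}}
C dims 8,23,29,20; δ0: rk 6, SNF 1^6; δ1: rk 15, SNF 1^15; δ2: rk 14, SNF 1^14
Ȟ^0: (8−6)−0=2 ⇒ Z^2
Ȟ^1: (23−15)−6=2 ⇒ Z^2
Ȟ^2: (29−14)−15=0 ⇒ 0


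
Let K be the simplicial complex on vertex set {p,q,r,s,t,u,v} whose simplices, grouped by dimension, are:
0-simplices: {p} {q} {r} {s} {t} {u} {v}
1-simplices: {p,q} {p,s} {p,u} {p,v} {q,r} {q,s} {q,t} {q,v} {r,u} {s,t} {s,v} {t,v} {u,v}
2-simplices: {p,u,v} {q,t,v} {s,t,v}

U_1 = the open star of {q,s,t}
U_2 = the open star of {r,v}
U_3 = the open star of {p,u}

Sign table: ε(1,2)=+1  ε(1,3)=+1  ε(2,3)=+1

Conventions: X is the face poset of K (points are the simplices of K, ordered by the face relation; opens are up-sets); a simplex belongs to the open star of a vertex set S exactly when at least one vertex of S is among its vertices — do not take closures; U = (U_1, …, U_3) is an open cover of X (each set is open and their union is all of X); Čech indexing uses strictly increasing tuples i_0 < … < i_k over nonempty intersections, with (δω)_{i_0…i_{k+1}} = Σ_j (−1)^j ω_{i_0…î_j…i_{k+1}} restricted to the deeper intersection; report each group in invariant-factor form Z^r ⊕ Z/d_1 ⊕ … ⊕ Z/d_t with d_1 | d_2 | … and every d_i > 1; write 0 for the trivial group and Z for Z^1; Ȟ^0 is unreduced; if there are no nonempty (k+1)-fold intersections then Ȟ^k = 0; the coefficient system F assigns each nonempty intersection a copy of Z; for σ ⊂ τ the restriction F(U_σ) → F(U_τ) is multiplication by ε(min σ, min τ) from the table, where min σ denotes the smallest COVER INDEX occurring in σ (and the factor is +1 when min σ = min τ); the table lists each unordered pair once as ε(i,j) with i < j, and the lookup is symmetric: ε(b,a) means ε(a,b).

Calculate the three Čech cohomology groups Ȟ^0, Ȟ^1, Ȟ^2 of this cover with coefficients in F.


Ȟ^0(U;F) ≅ Z, Ȟ^1(U;F) ≅ Z, Ȟ^2(U;F) ≅ 0

intersection data:
  U1={{q},{s},{t},{p,q},{p,s},{q,r},{q,s},{q,t},{q,v},{s,t},{s,v},{t,v},{q,t,v},{s,t,v}} U2={{r},{v},{p,v},{q,r},{q,v},{r,u},{s,v},{t,v},{u,v},{p,u,v},{q,t,v},{s,t,v}} U3={{p},{u},{p,q},{p,s},{p,u},{p,v},{r,u},{u,v},{p,u,v}}
  U12={{q,r},{q,v},{s,v},{t,v},{q,t,v},{s,t,v}} U13={{p,q},{p,s}} U23={{p,v},{r,u},{u,v},{p,u,v}}
C dims 3,3; δ0: rk 2, SNF 1^2
Ȟ^0 = (3 − 2) − 0 = 1, so Ȟ^0 ≅ Z
Ȟ^1 = (3 − 0) − 2 = 1, so Ȟ^1 ≅ Z
Ȟ^2 = (0 − 0) − 0 = 0, so Ȟ^2 ≅ 0


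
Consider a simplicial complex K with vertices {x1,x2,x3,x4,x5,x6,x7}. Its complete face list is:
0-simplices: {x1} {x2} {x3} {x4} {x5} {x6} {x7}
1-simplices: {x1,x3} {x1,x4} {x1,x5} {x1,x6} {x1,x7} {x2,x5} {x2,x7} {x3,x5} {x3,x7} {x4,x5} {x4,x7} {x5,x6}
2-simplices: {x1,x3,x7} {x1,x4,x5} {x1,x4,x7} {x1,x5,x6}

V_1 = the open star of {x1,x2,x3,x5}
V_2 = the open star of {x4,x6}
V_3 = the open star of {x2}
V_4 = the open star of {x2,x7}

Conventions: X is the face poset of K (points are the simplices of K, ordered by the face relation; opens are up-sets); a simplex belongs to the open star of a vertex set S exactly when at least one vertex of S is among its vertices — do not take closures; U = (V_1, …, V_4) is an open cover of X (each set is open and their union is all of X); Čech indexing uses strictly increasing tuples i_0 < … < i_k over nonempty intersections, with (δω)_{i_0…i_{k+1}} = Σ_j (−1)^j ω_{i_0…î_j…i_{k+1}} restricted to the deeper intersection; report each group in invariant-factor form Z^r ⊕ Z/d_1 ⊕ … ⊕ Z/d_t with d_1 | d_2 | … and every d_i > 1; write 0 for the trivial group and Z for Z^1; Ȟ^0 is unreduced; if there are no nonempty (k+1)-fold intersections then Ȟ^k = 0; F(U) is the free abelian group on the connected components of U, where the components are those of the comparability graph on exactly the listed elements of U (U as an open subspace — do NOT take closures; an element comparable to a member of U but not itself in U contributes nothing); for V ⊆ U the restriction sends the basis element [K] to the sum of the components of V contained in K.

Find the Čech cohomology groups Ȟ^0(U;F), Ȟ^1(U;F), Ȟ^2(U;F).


Ȟ^0 ≅ Z,  Ȟ^1 ≅ Z,  Ȟ^2 ≅ 0

nonempty overlaps:
  V1={{x1},{x2},{x3},{x5},{x1,x3},{x1,x4},{x1,x5},{x1,x6},{x1,x7},{x2,x5},{x2,x7},{x3,x5},{x3,x7},{x4,x5},{x5,x6},{x1,x3,x7},{x1,x4,x5},{x1,x4,x7},{x1,x5,x6}} V2={{x4},{x6},{x1,x4},{x1,x6},{x4,x5},{x4,x7},{x5,x6},{x1,x4,x5},{x1,x4,x7},{x1,x5,x6}} V3={{x2},{x2,x5},{x2,x7}} V4={{x2},{x7},{x1,x7},{x2,x5},{x2,x7},{x3,x7},{x4,x7},{x1,x3,x7},{x1,x4,x7}}
  V12={{x1,x4},{x1,x6},{x4,x5},{x5,x6},{x1,x4,x5},{x1,x4,x7},{x1,x5,x6}} V13={{x2},{x2,x5},{x2,x7}} V14={{x2},{x1,x7},{x2,x5},{x2,x7},{x3,x7},{x1,x3,x7},{x1,x4,x7}} V24={{x4,x7},{x1,x4,x7}} V34={{x2},{x2,x5},{x2,x7}}
  V124={{x1,x4,x7}} V134={{x2},{x2,x5},{x2,x7}}
components per intersection:
  V1: {{x1},{x2},{x3},{x5},{x1,x3},{x1,x4},{x1,x5},{x1,x6},{x1,x7},{x2,x5},{x2,x7},{x3,x5},{x3,x7},{x4,x5},{x5,x6},{x1,x3,x7},{x1,x4,x5},{x1,x4,x7},{x1,x5,x6}}
  V2: {{x4},{x1,x4},{x4,x5},{x4,x7},{x1,x4,x5},{x1,x4,x7}} {{x6},{x1,x6},{x5,x6},{x1,x5,x6}}
  V3: {{x2},{x2,x5},{x2,x7}}
  V4: {{x2},{x7},{x1,x7},{x2,x5},{x2,x7},{x3,x7},{x4,x7},{x1,x3,x7},{x1,x4,x7}}
  V12: {{x1,x4},{x4,x5},{x1,x4,x5},{x1,x4,x7}} {{x1,x6},{x5,x6},{x1,x5,x6}}
  V13: {{x2},{x2,x5},{x2,x7}}
  V14: {{x2},{x2,x5},{x2,x7}} {{x1,x7},{x3,x7},{x1,x3,x7},{x1,x4,x7}}
  V24: {{x4,x7},{x1,x4,x7}}
  V34: {{x2},{x2,x5},{x2,x7}}
  V124: {{x1,x4,x7}}
  V134: {{x2},{x2,x5},{x2,x7}}
C dims 5,7,2; δ0: rk 4, SNF 1^4; δ1: rk 2, SNF 1^2
degree 0: 5−4−0 = 1 → Ȟ^0 ≅ Z
degree 1: 7−2−4 = 1 → Ȟ^1 ≅ Z
degree 2: 2−0−2 = 0 → Ȟ^2 ≅ 0


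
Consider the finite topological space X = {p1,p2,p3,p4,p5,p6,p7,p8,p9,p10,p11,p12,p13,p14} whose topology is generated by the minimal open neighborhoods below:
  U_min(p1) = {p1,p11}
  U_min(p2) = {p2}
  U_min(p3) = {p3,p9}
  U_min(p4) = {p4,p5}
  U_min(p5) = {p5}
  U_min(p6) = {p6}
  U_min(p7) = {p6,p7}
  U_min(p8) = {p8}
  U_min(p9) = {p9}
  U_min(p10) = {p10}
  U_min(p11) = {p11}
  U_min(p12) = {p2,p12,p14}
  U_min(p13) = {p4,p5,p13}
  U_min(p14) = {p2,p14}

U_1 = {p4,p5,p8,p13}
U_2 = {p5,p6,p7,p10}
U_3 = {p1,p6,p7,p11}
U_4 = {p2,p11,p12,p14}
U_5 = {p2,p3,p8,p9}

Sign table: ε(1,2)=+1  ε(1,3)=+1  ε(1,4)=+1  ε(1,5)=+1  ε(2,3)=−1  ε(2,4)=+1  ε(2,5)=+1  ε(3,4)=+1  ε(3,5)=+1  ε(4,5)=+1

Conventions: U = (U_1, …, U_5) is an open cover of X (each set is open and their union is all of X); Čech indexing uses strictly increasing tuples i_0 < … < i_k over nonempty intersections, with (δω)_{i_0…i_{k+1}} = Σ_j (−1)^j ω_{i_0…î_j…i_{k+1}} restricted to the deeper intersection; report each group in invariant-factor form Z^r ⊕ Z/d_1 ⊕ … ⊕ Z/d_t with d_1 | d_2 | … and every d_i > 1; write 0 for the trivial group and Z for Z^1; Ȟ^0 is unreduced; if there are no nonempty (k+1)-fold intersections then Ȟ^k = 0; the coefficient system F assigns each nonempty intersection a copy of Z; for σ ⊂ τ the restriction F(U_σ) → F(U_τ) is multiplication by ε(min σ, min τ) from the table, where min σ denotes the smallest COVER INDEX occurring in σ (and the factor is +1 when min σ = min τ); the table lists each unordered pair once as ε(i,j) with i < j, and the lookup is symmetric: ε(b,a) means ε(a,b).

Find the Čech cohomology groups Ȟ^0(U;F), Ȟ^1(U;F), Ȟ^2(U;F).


nerve simplices:
  U12={p5} U15={p8} U23={p6,p7} U34={p11} U45={p2}
C dims 5,5; δ0: rk 5, SNF 1^4·2
degree 0: 5−5−0 = 0 → Ȟ^0 ≅ 0
degree 1: 5−0−5 = 0 plus torsion [2] → Ȟ^1 ≅ Z/2
degree 2: 0−0−0 = 0 → Ȟ^2 ≅ 0

Ȟ^0 = 0, Ȟ^1 = Z/2, Ȟ^2 = 0


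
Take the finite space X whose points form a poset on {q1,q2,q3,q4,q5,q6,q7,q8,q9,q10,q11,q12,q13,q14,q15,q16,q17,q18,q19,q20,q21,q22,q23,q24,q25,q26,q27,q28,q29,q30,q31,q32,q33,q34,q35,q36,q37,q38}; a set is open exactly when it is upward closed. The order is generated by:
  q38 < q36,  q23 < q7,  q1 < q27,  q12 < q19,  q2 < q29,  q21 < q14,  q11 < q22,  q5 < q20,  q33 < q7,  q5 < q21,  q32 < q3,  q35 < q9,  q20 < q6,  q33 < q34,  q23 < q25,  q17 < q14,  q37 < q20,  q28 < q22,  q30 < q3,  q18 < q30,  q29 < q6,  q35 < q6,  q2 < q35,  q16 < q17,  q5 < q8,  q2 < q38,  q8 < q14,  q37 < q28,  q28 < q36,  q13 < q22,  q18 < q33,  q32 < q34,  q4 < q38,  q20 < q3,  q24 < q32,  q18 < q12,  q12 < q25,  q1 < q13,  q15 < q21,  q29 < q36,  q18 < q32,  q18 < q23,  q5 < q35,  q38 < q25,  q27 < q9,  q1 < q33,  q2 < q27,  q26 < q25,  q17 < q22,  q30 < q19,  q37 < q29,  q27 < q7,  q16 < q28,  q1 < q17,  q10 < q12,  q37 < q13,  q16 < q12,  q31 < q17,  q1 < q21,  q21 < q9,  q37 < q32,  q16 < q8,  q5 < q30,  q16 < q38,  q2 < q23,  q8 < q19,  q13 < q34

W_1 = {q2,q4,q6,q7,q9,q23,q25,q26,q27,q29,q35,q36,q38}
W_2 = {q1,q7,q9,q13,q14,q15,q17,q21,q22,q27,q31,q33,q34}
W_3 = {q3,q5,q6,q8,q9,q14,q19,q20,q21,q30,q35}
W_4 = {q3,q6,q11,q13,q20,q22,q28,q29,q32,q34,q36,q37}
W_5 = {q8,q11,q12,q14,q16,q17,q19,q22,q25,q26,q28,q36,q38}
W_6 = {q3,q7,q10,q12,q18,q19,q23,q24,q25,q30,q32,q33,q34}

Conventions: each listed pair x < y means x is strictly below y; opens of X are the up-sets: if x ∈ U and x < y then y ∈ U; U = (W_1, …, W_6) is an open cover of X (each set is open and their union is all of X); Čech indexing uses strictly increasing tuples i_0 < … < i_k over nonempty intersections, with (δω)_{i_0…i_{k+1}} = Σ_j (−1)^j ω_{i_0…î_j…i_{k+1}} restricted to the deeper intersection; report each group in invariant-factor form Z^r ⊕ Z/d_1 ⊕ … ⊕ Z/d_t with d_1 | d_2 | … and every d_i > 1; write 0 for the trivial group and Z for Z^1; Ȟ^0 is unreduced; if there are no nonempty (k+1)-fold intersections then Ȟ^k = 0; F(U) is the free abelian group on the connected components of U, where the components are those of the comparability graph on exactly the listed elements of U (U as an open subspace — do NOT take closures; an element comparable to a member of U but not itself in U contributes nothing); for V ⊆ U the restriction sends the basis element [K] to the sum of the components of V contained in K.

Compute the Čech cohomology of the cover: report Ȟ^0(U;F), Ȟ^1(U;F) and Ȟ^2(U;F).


Ȟ^0 = Z, Ȟ^1 = 0, Ȟ^2 = Z/2

cover nerve:
  W12={q7,q9,q27} W13={q6,q9,q35} W14={q6,q29,q36} W15={q25,q26,q36,q38} W16={q7,q23,q25} W23={q9,q14,q21} W24={q13,q22,q34} W25={q14,q17,q22} W26={q7,q33,q34} W34={q3,q6,q20} W35={q8,q14,q19} W36={q3,q19,q30} W45={q11,q22,q28,q36} W46={q3,q32,q34} W56={q12,q19,q25}
  W123={q9} W126={q7} W134={q6} W145={q36} W156={q25} W235={q14} W245={q22} W246={q34} W346={q3} W356={q19}
components per intersection:
  W1: {q2,q4,q6,q7,q9,q23,q25,q26,q27,q29,q35,q36,q38}
  W2: {q1,q7,q9,q13,q14,q15,q17,q21,q22,q27,q31,q33,q34}
  W3: {q3,q5,q6,q8,q9,q14,q19,q20,q21,q30,q35}
  W4: {q3,q6,q11,q13,q20,q22,q28,q29,q32,q34,q36,q37}
  W5: {q8,q11,q12,q14,q16,q17,q19,q22,q25,q26,q28,q36,q38}
  W6: {q3,q7,q10,q12,q18,q19,q23,q24,q25,q30,q32,q33,q34}
  W12: {q7,q9,q27}
  W13: {q6,q9,q35}
  W14: {q6,q29,q36}
  W15: {q25,q26,q36,q38}
  W16: {q7,q23,q25}
  W23: {q9,q14,q21}
  W24: {q13,q22,q34}
  W25: {q14,q17,q22}
  W26: {q7,q33,q34}
  W34: {q3,q6,q20}
  W35: {q8,q14,q19}
  W36: {q3,q19,q30}
  W45: {q11,q22,q28,q36}
  W46: {q3,q32,q34}
  W56: {q12,q19,q25}
  W123: {q9}
  W126: {q7}
  W134: {q6}
  W145: {q36}
  W156: {q25}
  W235: {q14}
  W245: {q22}
  W246: {q34}
  W346: {q3}
  W356: {q19}
C dims 6,15,10; δ0: rk 5, SNF 1^5; δ1: rk 10, SNF 1^9·2
Ȟ^0: (6−5)−0=1 ⇒ Z
Ȟ^1: (15−10)−5=0 ⇒ 0
Ȟ^2: (10−0)−10=0 plus torsion [2] ⇒ Z/2


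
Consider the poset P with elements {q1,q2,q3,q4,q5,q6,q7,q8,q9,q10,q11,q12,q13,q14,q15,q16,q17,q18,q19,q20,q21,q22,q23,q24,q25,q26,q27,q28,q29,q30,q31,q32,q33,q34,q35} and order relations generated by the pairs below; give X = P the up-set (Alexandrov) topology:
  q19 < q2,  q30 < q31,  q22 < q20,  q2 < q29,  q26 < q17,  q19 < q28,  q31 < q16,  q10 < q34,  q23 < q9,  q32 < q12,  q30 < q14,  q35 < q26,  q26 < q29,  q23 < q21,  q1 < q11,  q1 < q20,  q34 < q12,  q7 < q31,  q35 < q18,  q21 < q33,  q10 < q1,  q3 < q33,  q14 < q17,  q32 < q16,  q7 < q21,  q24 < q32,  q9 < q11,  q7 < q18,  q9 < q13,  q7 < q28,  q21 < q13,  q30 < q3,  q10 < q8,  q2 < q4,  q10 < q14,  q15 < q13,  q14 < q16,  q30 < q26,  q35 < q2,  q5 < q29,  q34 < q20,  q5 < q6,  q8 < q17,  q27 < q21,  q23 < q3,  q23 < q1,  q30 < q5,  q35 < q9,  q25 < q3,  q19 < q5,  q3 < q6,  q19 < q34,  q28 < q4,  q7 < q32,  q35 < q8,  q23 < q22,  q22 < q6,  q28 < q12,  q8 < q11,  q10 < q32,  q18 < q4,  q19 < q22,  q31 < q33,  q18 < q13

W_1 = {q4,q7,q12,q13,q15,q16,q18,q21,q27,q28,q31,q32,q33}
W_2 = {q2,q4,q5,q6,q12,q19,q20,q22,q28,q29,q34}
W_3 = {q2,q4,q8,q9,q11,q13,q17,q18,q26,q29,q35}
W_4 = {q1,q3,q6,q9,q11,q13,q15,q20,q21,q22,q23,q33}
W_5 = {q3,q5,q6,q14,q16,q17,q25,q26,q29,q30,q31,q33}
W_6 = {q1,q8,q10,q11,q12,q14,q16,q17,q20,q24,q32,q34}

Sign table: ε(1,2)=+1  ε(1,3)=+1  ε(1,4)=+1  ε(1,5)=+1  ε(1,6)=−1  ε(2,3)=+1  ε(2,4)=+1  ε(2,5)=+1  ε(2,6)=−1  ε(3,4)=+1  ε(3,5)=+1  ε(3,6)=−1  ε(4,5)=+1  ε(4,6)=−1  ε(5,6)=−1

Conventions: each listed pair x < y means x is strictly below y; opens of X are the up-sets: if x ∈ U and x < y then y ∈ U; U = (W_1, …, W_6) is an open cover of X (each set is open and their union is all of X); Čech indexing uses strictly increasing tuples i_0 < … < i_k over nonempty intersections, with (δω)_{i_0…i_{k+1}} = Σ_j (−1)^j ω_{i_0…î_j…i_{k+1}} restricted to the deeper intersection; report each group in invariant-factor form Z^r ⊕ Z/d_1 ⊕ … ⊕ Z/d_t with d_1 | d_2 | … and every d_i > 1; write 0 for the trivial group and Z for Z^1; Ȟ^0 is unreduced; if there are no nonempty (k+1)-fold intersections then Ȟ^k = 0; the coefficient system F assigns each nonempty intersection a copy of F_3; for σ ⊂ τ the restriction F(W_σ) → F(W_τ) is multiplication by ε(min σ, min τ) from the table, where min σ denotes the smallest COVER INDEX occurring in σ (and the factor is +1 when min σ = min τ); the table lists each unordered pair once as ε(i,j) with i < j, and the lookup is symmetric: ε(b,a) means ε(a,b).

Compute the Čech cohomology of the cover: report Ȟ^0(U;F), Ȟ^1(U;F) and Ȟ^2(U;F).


Ȟ^0(U;F) ≅ Z/3, Ȟ^1(U;F) ≅ 0 and Ȟ^2(U;F) ≅ 0

nerve simplices:
  W12={q4,q12,q28} W13={q4,q13,q18} W14={q13,q15,q21,q33} W15={q16,q31,q33} W16={q12,q16,q32} W23={q2,q4,q29} W24={q6,q20,q22} W25={q5,q6,q29} W26={q12,q20,q34} W34={q9,q11,q13} W35={q17,q26,q29} W36={q8,q11,q17} W45={q3,q6,q33} W46={q1,q11,q20} W56={q14,q16,q17}
  W123={q4} W126={q12} W134={q13} W145={q33} W156={q16} W235={q29} W245={q6} W246={q20} W346={q11} W356={q17}
C dims 6,15,10; δ0: rk_F3 5; δ1: rk_F3 10
degree 0: 6−5−0 = 1 → Ȟ^0 ≅ Z/3
degree 1: 15−10−5 = 0 → Ȟ^1 ≅ 0
degree 2: 10−0−10 = 0 → Ȟ^2 ≅ 0


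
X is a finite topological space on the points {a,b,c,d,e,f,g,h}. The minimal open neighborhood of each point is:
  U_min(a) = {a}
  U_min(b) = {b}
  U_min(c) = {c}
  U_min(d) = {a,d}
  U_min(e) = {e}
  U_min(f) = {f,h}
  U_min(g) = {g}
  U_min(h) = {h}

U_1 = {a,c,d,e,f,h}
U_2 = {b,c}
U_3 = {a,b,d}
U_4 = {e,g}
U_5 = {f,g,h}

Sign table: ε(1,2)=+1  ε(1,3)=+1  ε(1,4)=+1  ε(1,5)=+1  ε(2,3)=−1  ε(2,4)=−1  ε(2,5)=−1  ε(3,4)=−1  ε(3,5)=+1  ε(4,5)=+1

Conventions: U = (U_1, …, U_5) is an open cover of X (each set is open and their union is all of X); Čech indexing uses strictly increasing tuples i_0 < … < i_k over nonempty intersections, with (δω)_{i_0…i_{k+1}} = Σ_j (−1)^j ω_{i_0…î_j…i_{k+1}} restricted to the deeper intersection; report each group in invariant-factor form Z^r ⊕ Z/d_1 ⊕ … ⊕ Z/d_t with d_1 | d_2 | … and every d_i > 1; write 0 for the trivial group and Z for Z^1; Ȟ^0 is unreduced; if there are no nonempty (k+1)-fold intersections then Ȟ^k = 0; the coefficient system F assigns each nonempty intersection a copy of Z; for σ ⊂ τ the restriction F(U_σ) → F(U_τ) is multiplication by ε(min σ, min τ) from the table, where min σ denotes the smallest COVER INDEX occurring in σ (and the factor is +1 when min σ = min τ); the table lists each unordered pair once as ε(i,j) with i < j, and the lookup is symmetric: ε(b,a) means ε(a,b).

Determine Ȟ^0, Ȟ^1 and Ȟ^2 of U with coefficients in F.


Ȟ^0 = 0; Ȟ^1 = Z ⊕ Z/2; Ȟ^2 = 0

cover nerve:
  U12={c} U13={a,d} U14={e} U15={f,h} U23={b} U45={g}
C dims 5,6; δ0: rk 5, SNF 1^4·2
Ȟ^0: (5−5)−0=0 ⇒ 0
Ȟ^1: (6−0)−5=1 plus torsion [2] ⇒ Z ⊕ Z/2
Ȟ^2: (0−0)−0=0 ⇒ 0


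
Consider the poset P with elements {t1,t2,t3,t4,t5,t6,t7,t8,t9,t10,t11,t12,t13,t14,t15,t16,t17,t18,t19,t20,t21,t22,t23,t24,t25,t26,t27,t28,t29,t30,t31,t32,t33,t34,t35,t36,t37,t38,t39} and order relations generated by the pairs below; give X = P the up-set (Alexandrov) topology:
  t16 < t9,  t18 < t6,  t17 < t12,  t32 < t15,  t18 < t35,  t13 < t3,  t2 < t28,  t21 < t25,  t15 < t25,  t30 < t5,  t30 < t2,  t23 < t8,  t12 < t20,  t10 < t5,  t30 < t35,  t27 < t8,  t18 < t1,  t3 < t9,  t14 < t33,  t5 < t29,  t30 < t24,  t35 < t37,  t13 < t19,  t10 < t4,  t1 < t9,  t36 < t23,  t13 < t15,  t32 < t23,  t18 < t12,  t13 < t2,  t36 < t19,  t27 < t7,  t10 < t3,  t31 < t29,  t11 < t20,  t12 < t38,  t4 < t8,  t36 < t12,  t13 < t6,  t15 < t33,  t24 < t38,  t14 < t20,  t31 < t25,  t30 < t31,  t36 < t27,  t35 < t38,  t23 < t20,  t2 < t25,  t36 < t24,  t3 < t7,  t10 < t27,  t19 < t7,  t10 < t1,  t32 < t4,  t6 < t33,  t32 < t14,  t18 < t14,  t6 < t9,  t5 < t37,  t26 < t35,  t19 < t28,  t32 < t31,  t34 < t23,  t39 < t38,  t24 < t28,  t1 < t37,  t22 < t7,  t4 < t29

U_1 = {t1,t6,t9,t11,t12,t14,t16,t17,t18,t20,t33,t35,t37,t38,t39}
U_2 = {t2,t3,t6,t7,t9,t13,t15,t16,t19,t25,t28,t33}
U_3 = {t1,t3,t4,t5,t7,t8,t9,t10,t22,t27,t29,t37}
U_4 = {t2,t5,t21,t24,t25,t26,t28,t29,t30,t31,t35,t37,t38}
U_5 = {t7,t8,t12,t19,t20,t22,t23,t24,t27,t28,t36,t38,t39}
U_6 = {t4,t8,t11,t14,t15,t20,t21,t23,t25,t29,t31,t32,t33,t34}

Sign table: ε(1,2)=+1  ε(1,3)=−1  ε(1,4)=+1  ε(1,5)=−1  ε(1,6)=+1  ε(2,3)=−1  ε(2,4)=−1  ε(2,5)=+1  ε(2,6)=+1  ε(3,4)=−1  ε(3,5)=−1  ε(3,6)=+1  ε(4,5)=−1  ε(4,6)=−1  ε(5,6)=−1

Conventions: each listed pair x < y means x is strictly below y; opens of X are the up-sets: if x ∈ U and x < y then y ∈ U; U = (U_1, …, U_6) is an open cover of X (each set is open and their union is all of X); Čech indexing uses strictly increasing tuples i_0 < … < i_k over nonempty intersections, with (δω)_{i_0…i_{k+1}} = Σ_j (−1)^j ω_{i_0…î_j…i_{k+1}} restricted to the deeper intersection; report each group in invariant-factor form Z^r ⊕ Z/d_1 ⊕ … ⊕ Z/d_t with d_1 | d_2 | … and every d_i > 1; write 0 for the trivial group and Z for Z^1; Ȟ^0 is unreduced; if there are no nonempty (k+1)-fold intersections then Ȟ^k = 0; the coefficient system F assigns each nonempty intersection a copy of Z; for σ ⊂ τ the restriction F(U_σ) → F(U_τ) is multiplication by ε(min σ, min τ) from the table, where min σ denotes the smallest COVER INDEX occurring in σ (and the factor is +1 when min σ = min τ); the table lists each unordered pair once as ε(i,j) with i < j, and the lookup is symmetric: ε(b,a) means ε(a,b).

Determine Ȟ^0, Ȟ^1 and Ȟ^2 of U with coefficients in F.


cover nerve:
  U12={t6,t9,t16,t33} U13={t1,t9,t37} U14={t35,t37,t38} U15={t12,t20,t38,t39} U16={t11,t14,t20,t33} U23={t3,t7,t9} U24={t2,t25,t28} U25={t7,t19,t28} U26={t15,t25,t33} U34={t5,t29,t37} U35={t7,t8,t22,t27} U36={t4,t8,t29} U45={t24,t28,t38} U46={t21,t25,t29,t31} U56={t8,t20,t23}
  U123={t9} U126={t33} U134={t37} U145={t38} U156={t20} U235={t7} U245={t28} U246={t25} U346={t29} U356={t8}
C dims 6,15,10; δ0: rk 6, SNF 1^5·2; δ1: rk 9, SNF 1^9
Ȟ^0: (6−6)−0=0 ⇒ 0
Ȟ^1: (15−9)−6=0 plus torsion [2] ⇒ Z/2
Ȟ^2: (10−0)−9=1 ⇒ Z

Ȟ^0 = 0; Ȟ^1 = Z/2; Ȟ^2 = Z


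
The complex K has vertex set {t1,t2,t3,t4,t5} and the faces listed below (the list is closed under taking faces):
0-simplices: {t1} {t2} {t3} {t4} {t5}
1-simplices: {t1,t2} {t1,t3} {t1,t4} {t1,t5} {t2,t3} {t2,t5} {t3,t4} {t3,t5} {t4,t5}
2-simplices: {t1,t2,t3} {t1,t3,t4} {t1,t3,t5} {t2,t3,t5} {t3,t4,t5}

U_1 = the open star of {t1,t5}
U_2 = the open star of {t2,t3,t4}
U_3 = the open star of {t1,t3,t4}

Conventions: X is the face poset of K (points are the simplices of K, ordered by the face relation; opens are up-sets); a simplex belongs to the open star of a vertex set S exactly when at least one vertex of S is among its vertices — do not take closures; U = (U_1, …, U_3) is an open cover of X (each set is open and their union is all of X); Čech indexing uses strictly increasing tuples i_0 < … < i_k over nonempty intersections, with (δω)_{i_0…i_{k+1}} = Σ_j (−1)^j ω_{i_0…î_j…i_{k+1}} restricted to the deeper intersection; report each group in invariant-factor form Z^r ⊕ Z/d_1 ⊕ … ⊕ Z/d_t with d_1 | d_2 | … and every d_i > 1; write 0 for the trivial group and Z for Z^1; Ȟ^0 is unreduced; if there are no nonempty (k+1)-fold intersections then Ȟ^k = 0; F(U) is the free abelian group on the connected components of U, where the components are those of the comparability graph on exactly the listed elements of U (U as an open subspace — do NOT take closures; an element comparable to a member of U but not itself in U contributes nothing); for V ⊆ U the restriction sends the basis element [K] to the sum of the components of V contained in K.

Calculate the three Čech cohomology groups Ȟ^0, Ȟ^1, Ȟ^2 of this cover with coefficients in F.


nonempty intersections:
  U1={{t1},{t5},{t1,t2},{t1,t3},{t1,t4},{t1,t5},{t2,t5},{t3,t5},{t4,t5},{t1,t2,t3},{t1,t3,t4},{t1,t3,t5},{t2,t3,t5},{t3,t4,t5}} U2={{t2},{t3},{t4},{t1,t2},{t1,t3},{t1,t4},{t2,t3},{t2,t5},{t3,t4},{t3,t5},{t4,t5},{t1,t2,t3},{t1,t3,t4},{t1,t3,t5},{t2,t3,t5},{t3,t4,t5}} U3={{t1},{t3},{t4},{t1,t2},{t1,t3},{t1,t4},{t1,t5},{t2,t3},{t3,t4},{t3,t5},{t4,t5},{t1,t2,t3},{t1,t3,t4},{t1,t3,t5},{t2,t3,t5},{t3,t4,t5}}
  U12={{t1,t2},{t1,t3},{t1,t4},{t2,t5},{t3,t5},{t4,t5},{t1,t2,t3},{t1,t3,t4},{t1,t3,t5},{t2,t3,t5},{t3,t4,t5}} U13={{t1},{t1,t2},{t1,t3},{t1,t4},{t1,t5},{t3,t5},{t4,t5},{t1,t2,t3},{t1,t3,t4},{t1,t3,t5},{t2,t3,t5},{t3,t4,t5}} U23={{t3},{t4},{t1,t2},{t1,t3},{t1,t4},{t2,t3},{t3,t4},{t3,t5},{t4,t5},{t1,t2,t3},{t1,t3,t4},{t1,t3,t5},{t2,t3,t5},{t3,t4,t5}}
  U123={{t1,t2},{t1,t3},{t1,t4},{t3,t5},{t4,t5},{t1,t2,t3},{t1,t3,t4},{t1,t3,t5},{t2,t3,t5},{t3,t4,t5}}
components per intersection:
  U1: {{t1},{t5},{t1,t2},{t1,t3},{t1,t4},{t1,t5},{t2,t5},{t3,t5},{t4,t5},{t1,t2,t3},{t1,t3,t4},{t1,t3,t5},{t2,t3,t5},{t3,t4,t5}}
  U2: {{t2},{t3},{t4},{t1,t2},{t1,t3},{t1,t4},{t2,t3},{t2,t5},{t3,t4},{t3,t5},{t4,t5},{t1,t2,t3},{t1,t3,t4},{t1,t3,t5},{t2,t3,t5},{t3,t4,t5}}
  U3: {{t1},{t3},{t4},{t1,t2},{t1,t3},{t1,t4},{t1,t5},{t2,t3},{t3,t4},{t3,t5},{t4,t5},{t1,t2,t3},{t1,t3,t4},{t1,t3,t5},{t2,t3,t5},{t3,t4,t5}}
  U12: {{t1,t2},{t1,t3},{t1,t4},{t2,t5},{t3,t5},{t4,t5},{t1,t2,t3},{t1,t3,t4},{t1,t3,t5},{t2,t3,t5},{t3,t4,t5}}
  U13: {{t1},{t1,t2},{t1,t3},{t1,t4},{t1,t5},{t3,t5},{t4,t5},{t1,t2,t3},{t1,t3,t4},{t1,t3,t5},{t2,t3,t5},{t3,t4,t5}}
  U23: {{t3},{t4},{t1,t2},{t1,t3},{t1,t4},{t2,t3},{t3,t4},{t3,t5},{t4,t5},{t1,t2,t3},{t1,t3,t4},{t1,t3,t5},{t2,t3,t5},{t3,t4,t5}}
  U123: {{t1,t2},{t1,t3},{t1,t4},{t3,t5},{t4,t5},{t1,t2,t3},{t1,t3,t4},{t1,t3,t5},{t2,t3,t5},{t3,t4,t5}}
C dims 3,3,1; δ0: rk 2, SNF 1^2; δ1: rk 1, SNF 1^1
Ȟ^0: (3−2)−0=1 ⇒ Z
Ȟ^1: (3−1)−2=0 ⇒ 0
Ȟ^2: (1−0)−1=0 ⇒ 0

Ȟ^0 ≅ Z; Ȟ^1 ≅ 0; Ȟ^2 ≅ 0
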